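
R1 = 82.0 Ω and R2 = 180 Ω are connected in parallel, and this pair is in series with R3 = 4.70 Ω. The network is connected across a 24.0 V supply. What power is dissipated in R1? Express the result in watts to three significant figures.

Combine R1 and R2 into their parallel equivalent first, reducing the network to two series resistors.
R_p = (82.0×180)/(82.0+180) = 56.34 Ω
R_total = R_p + 4.70 = 56.34 + 4.70 = 61.04 Ω
I = V / R_total = 24.0 / 61.04 = 0.3932 A
Voltage across the parallel pair: V_p = I × R_p = 0.3932 × 56.34 = 22.15 V
Use P = V²/R for R1 with V = V_p.
P_R1 = (22.15)² / 82.0 = 5.984 W

5.98 W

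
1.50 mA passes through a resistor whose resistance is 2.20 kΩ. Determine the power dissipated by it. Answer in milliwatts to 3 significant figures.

4.95 mW

Knowing I and R, the power is just I²R — no need to find V first.
P = (0.001500 A)² × 2200 Ω = 0.004950 W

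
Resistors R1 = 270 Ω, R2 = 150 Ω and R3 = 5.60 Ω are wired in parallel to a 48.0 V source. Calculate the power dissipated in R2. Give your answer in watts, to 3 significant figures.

15.4 W

The supply voltage appears across each parallel branch — just use P = V²/R2.
P_R2 = V² / R2 = (48.0)² / 150 Ω = 15.36 W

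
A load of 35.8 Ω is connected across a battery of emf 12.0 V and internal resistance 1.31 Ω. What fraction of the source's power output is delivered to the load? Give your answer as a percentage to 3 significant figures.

96.5 %

Efficiency is P_load / P_total. With a series r and R sharing the same I, P = I²R for each, so η = R/(R+r).
η = R / (R + r) = 35.8 / (35.8 + 1.31) = 0.9647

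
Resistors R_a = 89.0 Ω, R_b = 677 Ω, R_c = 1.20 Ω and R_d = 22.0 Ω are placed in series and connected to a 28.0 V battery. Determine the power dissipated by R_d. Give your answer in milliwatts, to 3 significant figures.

In a series string the same current flows through every resistor — find that current, then P = I²R for the one we want.
R_total = 89.0 + 677 + 1.20 + 22.0 = 789.2 Ω
I = V / R_total = 28.0 / 789.2 = 0.03548 A
P_R_d = I² × R_d = (0.03548)² × 22.0 = 0.02769 W

27.7 mW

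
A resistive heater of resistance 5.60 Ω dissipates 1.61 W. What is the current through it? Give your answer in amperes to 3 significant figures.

0.536 A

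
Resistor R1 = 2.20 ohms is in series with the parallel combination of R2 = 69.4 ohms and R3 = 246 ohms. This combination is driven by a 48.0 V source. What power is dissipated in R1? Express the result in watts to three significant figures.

Collapse R2‖R3 to a single equivalent, reducing the network to two series elements.
R_p = (69.4×246)/(69.4+246) = 54.13 Ω
R_total = 2.20 + 54.13 = 56.33 Ω
I = V / R_total = 48.0 / 56.33 = 0.8521 A
R1 is in the main series path, so its power is I²R1.
P_R1 = (0.8521)² × 2.20 = 1.597 W

1.60 W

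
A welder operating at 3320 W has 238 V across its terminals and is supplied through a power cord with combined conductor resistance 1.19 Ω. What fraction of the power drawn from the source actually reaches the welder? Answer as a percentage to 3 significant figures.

93.5 %

I = P / V = 3320 / 238 = 13.95 A through the power cord.
P_line = I² R_line = (13.95)² × 1.19 = 231.6 W
P_source = P_load + P_line = 3320 + 231.6 = 3552 W
η = P_load / P_source = 3320 / 3552 = 0.9348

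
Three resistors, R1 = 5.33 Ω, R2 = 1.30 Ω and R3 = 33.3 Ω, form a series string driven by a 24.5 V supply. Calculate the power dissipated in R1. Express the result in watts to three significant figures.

The current is common to all series resistors; compute it, then apply P = I²R for the target.
R_total = 5.33 + 1.30 + 33.3 = 39.93 Ω
I = V / R_total = 24.5 / 39.93 = 0.6136 A
P_R1 = I² × R1 = (0.6136)² × 5.33 = 2.007 W

2.01 W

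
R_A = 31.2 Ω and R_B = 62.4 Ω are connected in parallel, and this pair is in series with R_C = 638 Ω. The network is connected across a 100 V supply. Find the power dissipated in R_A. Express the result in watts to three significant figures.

0.319 W

Combine R_A and R_B into their parallel equivalent first, reducing the network to two series resistors.
R_p = (31.2×62.4)/(31.2+62.4) = 20.80 Ω
R_total = R_p + 638 = 20.80 + 638 = 658.8 Ω
I = V / R_total = 100 / 658.8 = 0.1518 A
Voltage across the parallel pair: V_p = I × R_p = 0.1518 × 20.80 = 3.157 V
R_A has V_p across it, so P = V_p²/R_A.
P_R_A = (3.157)² / 31.2 = 0.3195 W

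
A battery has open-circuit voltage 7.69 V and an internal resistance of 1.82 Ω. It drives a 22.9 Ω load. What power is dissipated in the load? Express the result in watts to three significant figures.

2.22 W

Load and internal resistance form a series loop — compute the loop current, then the load power via I²R.
I = ε / (r + R) = 7.69 / (1.82 + 22.9) = 0.3111 A
P_load = I² R = (0.3111)² × 22.9 = 2.216 W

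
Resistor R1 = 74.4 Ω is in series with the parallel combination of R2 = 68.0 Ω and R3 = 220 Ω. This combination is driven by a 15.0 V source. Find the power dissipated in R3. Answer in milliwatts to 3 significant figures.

Collapse R2‖R3 to a single equivalent, reducing the network to two series elements.
R_p = (68.0×220)/(68.0+220) = 51.94 Ω
R_total = 74.4 + 51.94 = 126.3 Ω
I = V / R_total = 15.0 / 126.3 = 0.1187 A
Voltage across the parallel pair: V_p = I × R_p = 0.1187 × 51.94 = 6.167 V
R3 sees V_p directly, so P = V_p² / R3.
P_R3 = (6.167)² / 220 = 0.1729 W

173 mW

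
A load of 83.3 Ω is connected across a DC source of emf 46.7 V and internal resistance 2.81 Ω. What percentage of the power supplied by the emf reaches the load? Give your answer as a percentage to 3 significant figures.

96.7 %

η = P_load/(P_load+P_int) = I²R/(I²R+I²r) = R/(R+r) — the I² cancels for series elements.
η = R / (R + r) = 83.3 / (83.3 + 2.81) = 0.9674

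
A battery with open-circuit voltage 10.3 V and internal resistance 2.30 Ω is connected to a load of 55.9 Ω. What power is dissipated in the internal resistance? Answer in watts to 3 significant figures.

r is in series with the load, so it carries the full circuit current — the loss in it is I²r.
I = ε / (r + R) = 10.3 / (2.30 + 55.9) = 0.1770 A
P_int = I² r = (0.1770)² × 2.30 = 0.07204 W

0.0720 W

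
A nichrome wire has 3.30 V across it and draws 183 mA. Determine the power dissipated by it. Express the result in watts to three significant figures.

0.604 W

Since both terminal voltage and current are stated, P = V I gives the power in one step.
P = 3.30 V × 0.1830 A = 0.6039 W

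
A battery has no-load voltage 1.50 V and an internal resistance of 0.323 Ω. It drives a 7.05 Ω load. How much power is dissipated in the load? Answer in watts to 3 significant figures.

The internal resistance and the load are in series, so the same I flows through both; get I from ε/(r+R), then I²R for the load.
I = ε / (r + R) = 1.50 / (0.323 + 7.05) = 0.2034 A
P_load = I² R = (0.2034)² × 7.05 = 0.2918 W

0.292 W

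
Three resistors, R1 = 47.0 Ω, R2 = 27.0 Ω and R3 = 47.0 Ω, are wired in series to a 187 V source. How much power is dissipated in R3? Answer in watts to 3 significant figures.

In a series string the same current flows through every resistor — find that current, then P = I²R for the one we want.
R_total = 47.0 + 27.0 + 47.0 = 121.0 Ω
I = V / R_total = 187 / 121.0 = 1.545 A
P_R3 = I² × R3 = (1.545)² × 47.0 = 112.3 W

112 W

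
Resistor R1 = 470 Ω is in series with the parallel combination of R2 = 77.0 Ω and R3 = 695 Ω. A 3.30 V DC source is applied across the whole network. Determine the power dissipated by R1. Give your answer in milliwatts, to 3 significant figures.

17.6 mW

Replace R2 and R3 with their parallel equivalent so the circuit becomes R1 in series with R_p.
R_p = (77.0×695)/(77.0+695) = 69.32 Ω
R_total = 470 + 69.32 = 539.3 Ω
I = V / R_total = 3.30 / 539.3 = 0.006119 A
R1 carries the full series current, so P = I²R.
P_R1 = (0.006119)² × 470 = 0.01760 W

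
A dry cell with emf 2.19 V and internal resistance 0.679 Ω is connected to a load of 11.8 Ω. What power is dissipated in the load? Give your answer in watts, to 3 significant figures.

0.363 W

Find the circuit current first, then P = I²R for the load (series elements share I).
I = ε / (r + R) = 2.19 / (0.679 + 11.8) = 0.1755 A
P_load = I² R = (0.1755)² × 11.8 = 0.3634 W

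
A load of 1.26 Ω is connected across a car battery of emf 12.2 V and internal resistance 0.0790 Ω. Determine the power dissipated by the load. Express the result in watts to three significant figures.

Find the circuit current first, then P = I²R for the load (series elements share I).
I = ε / (r + R) = 12.2 / (0.0790 + 1.26) = 9.111 A
P_load = I² R = (9.111)² × 1.26 = 104.6 W

105 W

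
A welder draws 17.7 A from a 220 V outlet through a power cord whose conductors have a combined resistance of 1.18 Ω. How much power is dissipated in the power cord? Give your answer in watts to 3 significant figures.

The power cord is a series resistance carrying the load current; its dissipation is I²R_line.
The power cord carries the full 17.7 A.
P_line = I² R_line = (17.70)² × 1.18 = 369.7 W

370 W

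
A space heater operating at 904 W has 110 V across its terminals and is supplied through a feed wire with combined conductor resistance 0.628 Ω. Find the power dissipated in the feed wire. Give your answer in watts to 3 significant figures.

42.4 W

The feed wire and load are in series, so the same current flows in both; the loss is I²R_line.
I = P / V = 904 / 110 = 8.218 A through the feed wire.
P_line = I² R_line = (8.218)² × 0.628 = 42.41 W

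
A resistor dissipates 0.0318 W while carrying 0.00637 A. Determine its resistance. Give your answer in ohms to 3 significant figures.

784 Ω

The two known quantities fix the third via R = P / I².
R = 0.0318 / (0.006370)² = 783.7 Ω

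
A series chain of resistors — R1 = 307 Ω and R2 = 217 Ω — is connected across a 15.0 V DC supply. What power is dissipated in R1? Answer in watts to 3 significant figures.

0.252 W

In a series string the same current flows through every resistor — find that current, then P = I²R for the one we want.
R_total = 307 + 217 = 524.0 Ω
I = V / R_total = 15.0 / 524.0 = 0.02863 A
P_R1 = I² × R1 = (0.02863)² × 307 = 0.2516 W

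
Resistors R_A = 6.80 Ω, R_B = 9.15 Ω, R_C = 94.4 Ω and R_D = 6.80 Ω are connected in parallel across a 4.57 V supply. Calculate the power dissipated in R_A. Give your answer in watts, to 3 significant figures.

3.07 W

Parallel branches share the same voltage; P = V²/R gives the branch power in one step.
P_R_A = V² / R_A = (4.57)² / 6.80 Ω = 3.071 W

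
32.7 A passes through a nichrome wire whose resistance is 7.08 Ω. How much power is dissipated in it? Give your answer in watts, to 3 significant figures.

7570 W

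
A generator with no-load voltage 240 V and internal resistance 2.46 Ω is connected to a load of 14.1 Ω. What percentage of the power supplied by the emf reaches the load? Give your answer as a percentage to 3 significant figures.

85.1 %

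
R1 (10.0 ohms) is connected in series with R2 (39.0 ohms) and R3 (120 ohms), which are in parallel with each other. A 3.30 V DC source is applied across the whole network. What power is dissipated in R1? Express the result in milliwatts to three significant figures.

Reduce the parallel pair to R_p first; the network is then a simple series string.
R_p = (39.0×120)/(39.0+120) = 29.43 Ω
R_total = 10.0 + 29.43 = 39.43 Ω
I = V / R_total = 3.30 / 39.43 = 0.08368 A
All the current flows through R1; use P = I²R.
P_R1 = (0.08368)² × 10.0 = 0.07003 W

70.0 mW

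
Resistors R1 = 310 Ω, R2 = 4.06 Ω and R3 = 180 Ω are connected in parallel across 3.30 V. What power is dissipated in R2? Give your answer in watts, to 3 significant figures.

Parallel branches share the same voltage; P = V²/R gives the branch power in one step.
P_R2 = V² / R2 = (3.30)² / 4.06 Ω = 2.682 W

2.68 W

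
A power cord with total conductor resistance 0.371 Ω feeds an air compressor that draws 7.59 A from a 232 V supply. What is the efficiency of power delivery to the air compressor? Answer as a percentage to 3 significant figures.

The power cord carries the full 7.59 A.
P_line = I² R_line = (7.590)² × 0.371 = 21.37 W
P_source = V I = 232 × 7.590 = 1761 W; P_load = 1740 W
η = P_load / P_source = 1740 / 1761 = 0.9879

98.8 %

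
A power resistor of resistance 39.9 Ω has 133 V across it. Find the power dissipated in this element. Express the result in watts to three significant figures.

443 W

V and R are stated; P = V²/R avoids computing the current.
P = (133 V)² / 39.9 Ω = 443.3 W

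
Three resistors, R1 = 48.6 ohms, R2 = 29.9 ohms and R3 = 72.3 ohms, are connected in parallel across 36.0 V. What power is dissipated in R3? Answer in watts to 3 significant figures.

17.9 W

R3 sits directly across the source, so P = V²/R with V = 36.0 V.
P_R3 = V² / R3 = (36.0)² / 72.3 Ω = 17.93 W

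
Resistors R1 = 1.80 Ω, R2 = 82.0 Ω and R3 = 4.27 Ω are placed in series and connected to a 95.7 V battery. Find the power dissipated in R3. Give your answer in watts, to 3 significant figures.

5.04 W

Every series element carries the same I. Get I from the total resistance, then P = I² × R3.
R_total = 1.80 + 82.0 + 4.27 = 88.07 Ω
I = V / R_total = 95.7 / 88.07 = 1.087 A
P_R3 = I² × R3 = (1.087)² × 4.27 = 5.042 W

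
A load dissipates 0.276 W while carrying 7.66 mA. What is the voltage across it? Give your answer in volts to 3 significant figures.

Rearranging the power relation for the two known quantities gives V = P / I.
V = 0.276 / 0.007660 = 36.03 V

36.0 V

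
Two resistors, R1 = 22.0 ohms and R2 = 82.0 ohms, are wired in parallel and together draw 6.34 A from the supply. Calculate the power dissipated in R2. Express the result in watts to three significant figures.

147 W

The branches share the same voltage, but only the total current is given — find V from the equivalent resistance first.
1/R_eq = 1/22.0 + 1/82.0 ⇒ R_eq = 17.35 Ω
V = I_total × R_eq = 6.340 × 17.35 = 110.0 V
P_R2 = V² / R2 = (110.0)² / 82.0 = 147.5 W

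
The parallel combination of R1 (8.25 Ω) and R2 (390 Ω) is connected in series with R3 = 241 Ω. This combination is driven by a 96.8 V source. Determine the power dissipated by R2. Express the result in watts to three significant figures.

0.0253 W

First find R_p for the parallel pair, then treat R_p + R3 as a series loop.
R_p = (8.25×390)/(8.25+390) = 8.079 Ω
R_total = R_p + 241 = 8.079 + 241 = 249.1 Ω
I = V / R_total = 96.8 / 249.1 = 0.3886 A
Voltage across the parallel pair: V_p = I × R_p = 0.3886 × 8.079 = 3.140 V
R2 has V_p across it, so P = V_p²/R2.
P_R2 = (3.140)² / 390 = 0.02528 W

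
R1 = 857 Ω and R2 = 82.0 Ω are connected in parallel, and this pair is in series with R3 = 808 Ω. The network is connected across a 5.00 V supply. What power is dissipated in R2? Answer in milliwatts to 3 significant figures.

2.19 mW

Reduce the parallel combination to a single R_p; the circuit then becomes R_p in series with the remaining resistor.
R_p = (857×82.0)/(857+82.0) = 74.84 Ω
R_total = R_p + 808 = 74.84 + 808 = 882.8 Ω
I = V / R_total = 5.00 / 882.8 = 0.005664 A
Voltage across the parallel pair: V_p = I × R_p = 0.005664 × 74.84 = 0.4239 V
R2 has V_p across it, so P = V_p²/R2.
P_R2 = (0.4239)² / 82.0 = 0.002191 W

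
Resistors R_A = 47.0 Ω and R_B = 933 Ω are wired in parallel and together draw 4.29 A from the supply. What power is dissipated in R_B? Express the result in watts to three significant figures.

39.5 W

Only the total current is stated, so first find the parallel equivalent to get the voltage across the combination.
1/R_eq = 1/47.0 + 1/933 ⇒ R_eq = 44.75 Ω
V = I_total × R_eq = 4.290 × 44.75 = 192.0 V
P_R_B = V² / R_B = (192.0)² / 933 = 39.49 W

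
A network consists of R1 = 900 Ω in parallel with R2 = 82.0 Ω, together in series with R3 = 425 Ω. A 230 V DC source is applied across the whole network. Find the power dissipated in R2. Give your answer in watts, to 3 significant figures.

14.6 W

Reduce the parallel combination to a single R_p; the circuit then becomes R_p in series with the remaining resistor.
R_p = (900×82.0)/(900+82.0) = 75.15 Ω
R_total = R_p + 425 = 75.15 + 425 = 500.2 Ω
I = V / R_total = 230 / 500.2 = 0.4599 A
Voltage across the parallel pair: V_p = I × R_p = 0.4599 × 75.15 = 34.56 V
R2 has V_p across it, so P = V_p²/R2.
P_R2 = (34.56)² / 82.0 = 14.57 W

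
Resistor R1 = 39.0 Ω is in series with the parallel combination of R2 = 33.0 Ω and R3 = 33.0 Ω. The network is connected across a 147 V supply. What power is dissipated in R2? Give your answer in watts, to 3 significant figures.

First combine the parallel branches into one equivalent R_p, then R1 + R_p is a series pair.
R_p = (33.0×33.0)/(33.0+33.0) = 16.50 Ω
R_total = 39.0 + 16.50 = 55.50 Ω
I = V / R_total = 147 / 55.50 = 2.649 A
Voltage across the parallel pair: V_p = I × R_p = 2.649 × 16.50 = 43.70 V
R2 is across V_p, so use P = V²/R for that branch.
P_R2 = (43.70)² / 33.0 = 57.88 W

57.9 W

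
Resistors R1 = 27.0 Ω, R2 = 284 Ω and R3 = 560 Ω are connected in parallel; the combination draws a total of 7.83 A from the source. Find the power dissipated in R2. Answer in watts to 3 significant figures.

120 W

Parallel branches share V, not I — compute V via R_eq, then use V²/R for the target branch.
1/R_eq = 1/27.0 + 1/284 + 1/560 ⇒ R_eq = 23.62 Ω
V = I_total × R_eq = 7.830 × 23.62 = 184.9 V
P_R2 = V² / R2 = (184.9)² / 284 = 120.4 W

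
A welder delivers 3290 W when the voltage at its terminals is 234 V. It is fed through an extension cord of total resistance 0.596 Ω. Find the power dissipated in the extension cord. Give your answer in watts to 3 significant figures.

Only the current and the line resistance are needed for the I²R loss.
I = P / V = 3290 / 234 = 14.06 A through the extension cord.
P_line = I² R_line = (14.06)² × 0.596 = 117.8 W

118 W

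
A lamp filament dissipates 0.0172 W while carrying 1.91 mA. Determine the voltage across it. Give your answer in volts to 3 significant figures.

9.01 V

From P = V I = I²R = V²/R, with the two given quantities we get V = P / I.
V = 0.0172 / 0.001910 = 9.005 V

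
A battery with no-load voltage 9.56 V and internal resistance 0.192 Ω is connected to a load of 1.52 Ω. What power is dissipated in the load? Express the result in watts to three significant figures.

47.4 W

The internal resistance and the load are in series, so the same I flows through both; get I from ε/(r+R), then I²R for the load.
I = ε / (r + R) = 9.56 / (0.192 + 1.52) = 5.584 A
P_load = I² R = (5.584)² × 1.52 = 47.40 W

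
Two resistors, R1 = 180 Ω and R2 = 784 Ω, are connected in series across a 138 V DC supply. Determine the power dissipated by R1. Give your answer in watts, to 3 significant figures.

3.69 W

Series elements share the same current, so find I first, then use P = I²R.
R_total = 180 + 784 = 964.0 Ω
I = V / R_total = 138 / 964.0 = 0.1432 A
P_R1 = I² × R1 = (0.1432)² × 180 = 3.689 W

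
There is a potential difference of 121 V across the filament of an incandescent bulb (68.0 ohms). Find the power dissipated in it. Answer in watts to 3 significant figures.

Voltage and resistance are given, so P = V²/R is the one-step route.
P = (121 V)² / 68.0 Ω = 215.3 W

215 W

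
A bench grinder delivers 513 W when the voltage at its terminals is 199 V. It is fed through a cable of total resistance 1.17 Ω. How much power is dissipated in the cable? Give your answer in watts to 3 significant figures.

7.78 W

The cable and load are in series, so the same current flows in both; the loss is I²R_line.
I = P / V = 513 / 199 = 2.578 A through the cable.
P_line = I² R_line = (2.578)² × 1.17 = 7.775 W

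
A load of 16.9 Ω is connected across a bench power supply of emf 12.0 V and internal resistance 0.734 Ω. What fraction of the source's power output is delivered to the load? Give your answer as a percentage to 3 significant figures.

95.8 %

Both r and R carry the same current, so the power split is just the resistance split: η = R/(R+r).
η = R / (R + r) = 16.9 / (16.9 + 0.734) = 0.9584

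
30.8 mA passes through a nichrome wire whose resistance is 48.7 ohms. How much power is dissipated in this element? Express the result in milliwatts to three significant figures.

Current and resistance are given, so P = I²R is the direct form.
P = (0.03080 A)² × 48.7 Ω = 0.04620 W

46.2 mW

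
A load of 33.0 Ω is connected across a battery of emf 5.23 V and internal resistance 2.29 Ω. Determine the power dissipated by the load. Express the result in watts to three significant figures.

Find the circuit current first, then P = I²R for the load (series elements share I).
I = ε / (r + R) = 5.23 / (2.29 + 33.0) = 0.1482 A
P_load = I² R = (0.1482)² × 33.0 = 0.7248 W

0.725 W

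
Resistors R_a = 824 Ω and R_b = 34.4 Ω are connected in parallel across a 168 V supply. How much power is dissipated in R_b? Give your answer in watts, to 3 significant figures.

820 W

R_b sits directly across the source, so P = V²/R with V = 168 V.
P_R_b = V² / R_b = (168)² / 34.4 Ω = 820.5 W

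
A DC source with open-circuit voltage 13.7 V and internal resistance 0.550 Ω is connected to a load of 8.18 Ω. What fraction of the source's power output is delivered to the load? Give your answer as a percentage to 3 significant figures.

93.7 %

The source delivers εI, of which I²R reaches the load and I²r is lost; since I is common, η = R/(R+r).
η = R / (R + r) = 8.18 / (8.18 + 0.550) = 0.9370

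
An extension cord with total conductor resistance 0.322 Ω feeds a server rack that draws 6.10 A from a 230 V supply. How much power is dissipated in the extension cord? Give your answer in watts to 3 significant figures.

The extension cord is a series resistance carrying the load current; its dissipation is I²R_line.
The extension cord carries the full 6.10 A.
P_line = I² R_line = (6.100)² × 0.322 = 11.98 W

12.0 W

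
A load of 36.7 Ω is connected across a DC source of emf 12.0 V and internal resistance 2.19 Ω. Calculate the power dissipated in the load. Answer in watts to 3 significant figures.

Find the circuit current first, then P = I²R for the load (series elements share I).
I = ε / (r + R) = 12.0 / (2.19 + 36.7) = 0.3086 A
P_load = I² R = (0.3086)² × 36.7 = 3.494 W

3.49 W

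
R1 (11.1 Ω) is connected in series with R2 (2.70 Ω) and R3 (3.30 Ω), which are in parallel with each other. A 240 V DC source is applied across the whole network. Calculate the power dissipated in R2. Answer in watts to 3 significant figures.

Collapse R2‖R3 to a single equivalent, reducing the network to two series elements.
R_p = (2.70×3.30)/(2.70+3.30) = 1.485 Ω
R_total = 11.1 + 1.485 = 12.58 Ω
I = V / R_total = 240 / 12.58 = 19.07 A
Voltage across the parallel pair: V_p = I × R_p = 19.07 × 1.485 = 28.32 V
R2 sees V_p directly, so P = V_p² / R2.
P_R2 = (28.32)² / 2.70 = 297.0 W

297 W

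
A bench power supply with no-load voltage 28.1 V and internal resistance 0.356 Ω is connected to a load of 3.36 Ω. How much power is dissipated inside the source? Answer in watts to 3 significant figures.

20.4 W

The internal resistance carries the same current as the load; P_int = I²r.
I = ε / (r + R) = 28.1 / (0.356 + 3.36) = 7.562 A
P_int = I² r = (7.562)² × 0.356 = 20.36 W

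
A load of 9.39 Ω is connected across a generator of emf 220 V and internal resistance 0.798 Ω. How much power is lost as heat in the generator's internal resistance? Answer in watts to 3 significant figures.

372 W

Internal loss is I²r, with I set by the total series resistance r+R.
I = ε / (r + R) = 220 / (0.798 + 9.39) = 21.59 A
P_int = I² r = (21.59)² × 0.798 = 372.1 W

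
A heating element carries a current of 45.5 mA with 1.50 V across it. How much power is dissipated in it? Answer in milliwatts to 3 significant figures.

68.2 mW

Since both terminal voltage and current are stated, P = V I gives the power in one step.
P = 1.50 V × 0.04550 A = 0.06825 W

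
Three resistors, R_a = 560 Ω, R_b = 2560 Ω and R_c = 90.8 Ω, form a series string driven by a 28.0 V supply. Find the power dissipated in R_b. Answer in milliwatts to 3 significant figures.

Since the resistors are in series they all carry the loop current I = V/R_total; the power in any one is I²R.
R_total = 560 + 2560 + 90.8 = 3211 Ω
I = V / R_total = 28.0 / 3211 = 0.008721 A
P_R_b = I² × R_b = (0.008721)² × 2560 = 0.1947 W

195 mW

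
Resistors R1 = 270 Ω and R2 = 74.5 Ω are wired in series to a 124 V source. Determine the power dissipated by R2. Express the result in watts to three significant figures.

In a series string the same current flows through every resistor — find that current, then P = I²R for the one we want.
R_total = 270 + 74.5 = 344.5 Ω
I = V / R_total = 124 / 344.5 = 0.3599 A
P_R2 = I² × R2 = (0.3599)² × 74.5 = 9.652 W

9.65 W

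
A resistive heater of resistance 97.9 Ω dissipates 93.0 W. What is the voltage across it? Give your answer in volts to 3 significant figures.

95.4 V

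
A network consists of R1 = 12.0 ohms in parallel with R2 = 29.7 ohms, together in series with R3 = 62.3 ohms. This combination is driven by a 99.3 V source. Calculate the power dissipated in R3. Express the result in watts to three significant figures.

Collapse the R1‖R2 pair into one equivalent R_p; then R_p and R3 form a series string.
R_p = (12.0×29.7)/(12.0+29.7) = 8.547 Ω
R_total = R_p + 62.3 = 8.547 + 62.3 = 70.85 Ω
I = V / R_total = 99.3 / 70.85 = 1.402 A
All the supply current flows through R3; use P = I²R3.
P_R3 = (1.402)² × 62.3 = 122.4 W

122 W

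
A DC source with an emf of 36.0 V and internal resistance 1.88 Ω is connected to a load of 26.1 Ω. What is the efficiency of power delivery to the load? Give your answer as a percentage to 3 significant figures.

Efficiency is P_load / P_total. With a series r and R sharing the same I, P = I²R for each, so η = R/(R+r).
η = R / (R + r) = 26.1 / (26.1 + 1.88) = 0.9328

93.3 %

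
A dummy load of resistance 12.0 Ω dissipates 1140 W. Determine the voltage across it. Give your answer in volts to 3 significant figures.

Rearranging the power relation for the two known quantities gives V = √(P R).
V = √(1140 × 12.0) = 117.0 V

117 V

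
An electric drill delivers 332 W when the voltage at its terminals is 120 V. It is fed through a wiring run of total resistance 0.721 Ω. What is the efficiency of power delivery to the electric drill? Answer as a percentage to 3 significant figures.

98.4 %

I = P / V = 332 / 120 = 2.767 A through the wiring run.
P_line = I² R_line = (2.767)² × 0.721 = 5.519 W
P_source = P_load + P_line = 332.0 + 5.519 = 337.5 W
η = P_load / P_source = 332.0 / 337.5 = 0.9836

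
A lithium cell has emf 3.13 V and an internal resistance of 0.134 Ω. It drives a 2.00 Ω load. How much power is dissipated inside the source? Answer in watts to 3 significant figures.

0.288 W

r is in series with the load, so it carries the full circuit current — the loss in it is I²r.
I = ε / (r + R) = 3.13 / (0.134 + 2.00) = 1.467 A
P_int = I² r = (1.467)² × 0.134 = 0.2883 W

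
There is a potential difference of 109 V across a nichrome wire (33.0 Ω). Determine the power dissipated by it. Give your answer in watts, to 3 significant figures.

360 W

V and R are stated; P = V²/R avoids computing the current.
P = (109 V)² / 33.0 Ω = 360.0 W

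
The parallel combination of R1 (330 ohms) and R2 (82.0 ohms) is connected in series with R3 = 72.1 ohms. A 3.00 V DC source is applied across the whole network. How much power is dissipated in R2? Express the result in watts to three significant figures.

Collapse the R1‖R2 pair into one equivalent R_p; then R_p and R3 form a series string.
R_p = (330×82.0)/(330+82.0) = 65.68 Ω
R_total = R_p + 72.1 = 65.68 + 72.1 = 137.8 Ω
I = V / R_total = 3.00 / 137.8 = 0.02177 A
Voltage across the parallel pair: V_p = I × R_p = 0.02177 × 65.68 = 1.430 V
Use P = V²/R for R2 with V = V_p.
P_R2 = (1.430)² / 82.0 = 0.02494 W

0.0249 W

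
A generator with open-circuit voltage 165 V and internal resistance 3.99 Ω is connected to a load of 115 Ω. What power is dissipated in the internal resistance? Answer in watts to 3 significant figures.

7.67 W

Internal loss is I²r, with I set by the total series resistance r+R.
I = ε / (r + R) = 165 / (3.99 + 115) = 1.387 A
P_int = I² r = (1.387)² × 3.99 = 7.672 W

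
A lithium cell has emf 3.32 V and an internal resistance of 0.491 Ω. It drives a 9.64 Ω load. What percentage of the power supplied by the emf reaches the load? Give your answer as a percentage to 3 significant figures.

η = P_load/(P_load+P_int) = I²R/(I²R+I²r) = R/(R+r) — the I² cancels for series elements.
η = R / (R + r) = 9.64 / (9.64 + 0.491) = 0.9515

95.2 %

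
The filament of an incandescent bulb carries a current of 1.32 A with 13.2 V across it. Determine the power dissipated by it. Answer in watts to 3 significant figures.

17.4 W

With V and I both given, power follows immediately from P = V I.
P = 13.2 V × 1.320 A = 17.42 W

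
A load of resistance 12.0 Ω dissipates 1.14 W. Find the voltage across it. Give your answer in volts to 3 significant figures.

Rearranging the power relation for the two known quantities gives V = √(P R).
V = √(1.14 × 12.0) = 3.699 V

3.70 V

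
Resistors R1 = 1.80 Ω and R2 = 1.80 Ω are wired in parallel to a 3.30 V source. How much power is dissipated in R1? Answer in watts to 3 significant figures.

R1 sits directly across the source, so P = V²/R with V = 3.30 V.
P_R1 = V² / R1 = (3.30)² / 1.80 Ω = 6.050 W

6.05 W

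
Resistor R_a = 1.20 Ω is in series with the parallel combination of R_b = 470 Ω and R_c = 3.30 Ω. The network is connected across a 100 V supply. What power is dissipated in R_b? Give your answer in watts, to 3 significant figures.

First combine the parallel branches into one equivalent R_p, then R_a + R_p is a series pair.
R_p = (470×3.30)/(470+3.30) = 3.277 Ω
R_total = 1.20 + 3.277 = 4.477 Ω
I = V / R_total = 100 / 4.477 = 22.34 A
Voltage across the parallel pair: V_p = I × R_p = 22.34 × 3.277 = 73.20 V
R_b is across V_p, so use P = V²/R for that branch.
P_R_b = (73.20)² / 470 = 11.40 W

11.4 W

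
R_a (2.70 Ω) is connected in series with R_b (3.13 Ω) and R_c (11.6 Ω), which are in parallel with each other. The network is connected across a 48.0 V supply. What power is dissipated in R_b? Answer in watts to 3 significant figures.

168 W

Collapse R_b‖R_c to a single equivalent, reducing the network to two series elements.
R_p = (3.13×11.6)/(3.13+11.6) = 2.465 Ω
R_total = 2.70 + 2.465 = 5.165 Ω
I = V / R_total = 48.0 / 5.165 = 9.293 A
Voltage across the parallel pair: V_p = I × R_p = 9.293 × 2.465 = 22.91 V
With V_p across R_b, its power is V_p²/R_b.
P_R_b = (22.91)² / 3.13 = 167.7 W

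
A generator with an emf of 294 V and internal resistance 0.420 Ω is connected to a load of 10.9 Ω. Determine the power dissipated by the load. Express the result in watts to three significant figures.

Load and internal resistance form a series loop — compute the loop current, then the load power via I²R.
I = ε / (r + R) = 294 / (0.420 + 10.9) = 25.97 A
P_load = I² R = (25.97)² × 10.9 = 7352 W

7350 W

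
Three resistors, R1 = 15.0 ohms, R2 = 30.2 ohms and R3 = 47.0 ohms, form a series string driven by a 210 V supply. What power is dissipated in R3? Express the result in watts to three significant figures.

244 W

In a series string the same current flows through every resistor — find that current, then P = I²R for the one we want.
R_total = 15.0 + 30.2 + 47.0 = 92.20 Ω
I = V / R_total = 210 / 92.20 = 2.278 A
P_R3 = I² × R3 = (2.278)² × 47.0 = 243.8 W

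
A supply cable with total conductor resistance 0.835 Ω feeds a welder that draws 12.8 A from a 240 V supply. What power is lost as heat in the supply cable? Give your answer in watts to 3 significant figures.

137 W

The supply cable and load are in series, so the same current flows in both; the loss is I²R_line.
The supply cable carries the full 12.8 A.
P_line = I² R_line = (12.80)² × 0.835 = 136.8 W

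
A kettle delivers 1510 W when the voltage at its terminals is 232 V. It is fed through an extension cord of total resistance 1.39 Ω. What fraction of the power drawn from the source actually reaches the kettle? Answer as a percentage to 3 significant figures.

96.2 %

I = P / V = 1510 / 232 = 6.509 A through the extension cord.
P_line = I² R_line = (6.509)² × 1.39 = 58.88 W
P_source = P_load + P_line = 1510 + 58.88 = 1569 W
η = P_load / P_source = 1510 / 1569 = 0.9625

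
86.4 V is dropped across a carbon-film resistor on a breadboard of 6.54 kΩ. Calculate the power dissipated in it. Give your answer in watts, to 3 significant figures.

With V across and R both known, P = V²/R gives the dissipation directly.
P = (86.4 V)² / 6540 Ω = 1.141 W

1.14 W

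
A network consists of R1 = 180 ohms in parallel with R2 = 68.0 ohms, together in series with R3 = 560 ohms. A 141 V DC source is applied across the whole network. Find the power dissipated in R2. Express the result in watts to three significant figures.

Combine R1 and R2 into their parallel equivalent first, reducing the network to two series resistors.
R_p = (180×68.0)/(180+68.0) = 49.35 Ω
R_total = R_p + 560 = 49.35 + 560 = 609.4 Ω
I = V / R_total = 141 / 609.4 = 0.2314 A
Voltage across the parallel pair: V_p = I × R_p = 0.2314 × 49.35 = 11.42 V
R2 has V_p across it, so P = V_p²/R2.
P_R2 = (11.42)² / 68.0 = 1.918 W

1.92 W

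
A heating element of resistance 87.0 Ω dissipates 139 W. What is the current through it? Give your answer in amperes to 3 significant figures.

1.26 A

The two known quantities fix the third via I = √(P / R).
I = √(139 / 87.0) = 1.264 A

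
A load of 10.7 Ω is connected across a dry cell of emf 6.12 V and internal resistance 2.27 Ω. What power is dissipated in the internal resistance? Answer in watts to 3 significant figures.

0.505 W

Internal loss is I²r, with I set by the total series resistance r+R.
I = ε / (r + R) = 6.12 / (2.27 + 10.7) = 0.4719 A
P_int = I² r = (0.4719)² × 2.27 = 0.5054 W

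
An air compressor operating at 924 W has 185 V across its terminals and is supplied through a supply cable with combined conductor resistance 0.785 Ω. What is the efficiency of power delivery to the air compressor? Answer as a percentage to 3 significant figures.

I = P / V = 924 / 185 = 4.995 A through the supply cable.
P_line = I² R_line = (4.995)² × 0.785 = 19.58 W
P_source = P_load + P_line = 924.0 + 19.58 = 943.6 W
η = P_load / P_source = 924.0 / 943.6 = 0.9792

97.9 %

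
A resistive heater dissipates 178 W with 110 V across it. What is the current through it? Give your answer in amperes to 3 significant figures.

From P = V I = I²R = V²/R, with the two given quantities we get I = P / V.
I = 178 / 110 = 1.618 A

1.62 A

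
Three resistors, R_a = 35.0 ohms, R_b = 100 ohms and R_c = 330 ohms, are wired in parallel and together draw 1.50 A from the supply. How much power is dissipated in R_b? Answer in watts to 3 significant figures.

Parallel branches share V, not I — compute V via R_eq, then use V²/R for the target branch.
1/R_eq = 1/35.0 + 1/100 + 1/330 ⇒ R_eq = 24.04 Ω
V = I_total × R_eq = 1.500 × 24.04 = 36.06 V
P_R_b = V² / R_b = (36.06)² / 100 = 13.00 W

13.0 W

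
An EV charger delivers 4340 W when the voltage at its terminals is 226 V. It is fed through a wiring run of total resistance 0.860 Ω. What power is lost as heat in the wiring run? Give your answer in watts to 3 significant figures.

Line loss is just I²R for the cable — we know both I and R_line directly.
I = P / V = 4340 / 226 = 19.20 A through the wiring run.
P_line = I² R_line = (19.20)² × 0.860 = 317.1 W

317 W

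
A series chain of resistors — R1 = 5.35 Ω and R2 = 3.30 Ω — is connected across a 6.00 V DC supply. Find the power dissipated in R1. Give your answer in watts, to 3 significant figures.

The current is common to all series resistors; compute it, then apply P = I²R for the target.
R_total = 5.35 + 3.30 = 8.650 Ω
I = V / R_total = 6.00 / 8.650 = 0.6936 A
P_R1 = I² × R1 = (0.6936)² × 5.35 = 2.574 W

2.57 W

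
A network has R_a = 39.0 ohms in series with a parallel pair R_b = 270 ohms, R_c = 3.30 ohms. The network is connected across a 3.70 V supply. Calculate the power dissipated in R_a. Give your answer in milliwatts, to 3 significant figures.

299 mW

Reduce the parallel pair to R_p first; the network is then a simple series string.
R_p = (270×3.30)/(270+3.30) = 3.260 Ω
R_total = 39.0 + 3.260 = 42.26 Ω
I = V / R_total = 3.70 / 42.26 = 0.08755 A
R_a carries the full series current, so P = I²R.
P_R_a = (0.08755)² × 39.0 = 0.2990 W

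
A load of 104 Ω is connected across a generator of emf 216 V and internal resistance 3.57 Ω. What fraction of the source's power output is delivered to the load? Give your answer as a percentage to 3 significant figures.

96.7 %

The source delivers εI, of which I²R reaches the load and I²r is lost; since I is common, η = R/(R+r).
η = R / (R + r) = 104 / (104 + 3.57) = 0.9668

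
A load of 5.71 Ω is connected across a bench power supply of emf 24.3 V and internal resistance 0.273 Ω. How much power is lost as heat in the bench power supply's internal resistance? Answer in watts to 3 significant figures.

The internal resistance carries the same current as the load; P_int = I²r.
I = ε / (r + R) = 24.3 / (0.273 + 5.71) = 4.062 A
P_int = I² r = (4.062)² × 0.273 = 4.503 W

4.50 W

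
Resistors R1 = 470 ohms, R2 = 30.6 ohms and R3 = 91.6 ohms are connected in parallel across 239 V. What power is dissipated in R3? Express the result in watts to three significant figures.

R3 sits directly across the source, so P = V²/R with V = 239 V.
P_R3 = V² / R3 = (239)² / 91.6 Ω = 623.6 W

624 W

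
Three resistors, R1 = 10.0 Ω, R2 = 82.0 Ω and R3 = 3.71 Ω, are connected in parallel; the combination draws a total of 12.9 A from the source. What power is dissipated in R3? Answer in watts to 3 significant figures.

Only the total current is stated, so first find the parallel equivalent to get the voltage across the combination.
1/R_eq = 1/10.0 + 1/82.0 + 1/3.71 ⇒ R_eq = 2.620 Ω
V = I_total × R_eq = 12.90 × 2.620 = 33.79 V
P_R3 = V² / R3 = (33.79)² / 3.71 = 307.8 W

308 W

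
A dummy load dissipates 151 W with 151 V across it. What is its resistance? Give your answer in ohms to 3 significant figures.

151 Ω

The two known quantities fix the third via R = V² / P.
R = (151)² / 151 = 151.0 Ω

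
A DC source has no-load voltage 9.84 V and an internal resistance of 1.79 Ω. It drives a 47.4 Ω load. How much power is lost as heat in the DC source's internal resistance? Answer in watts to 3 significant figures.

r is in series with the load, so it carries the full circuit current — the loss in it is I²r.
I = ε / (r + R) = 9.84 / (1.79 + 47.4) = 0.2000 A
P_int = I² r = (0.2000)² × 1.79 = 0.07163 W

0.0716 W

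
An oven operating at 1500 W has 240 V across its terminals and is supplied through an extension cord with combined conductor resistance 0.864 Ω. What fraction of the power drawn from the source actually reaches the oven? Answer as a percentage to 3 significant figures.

I = P / V = 1500 / 240 = 6.250 A through the extension cord.
P_line = I² R_line = (6.250)² × 0.864 = 33.75 W
P_source = P_load + P_line = 1500 + 33.75 = 1534 W
η = P_load / P_source = 1500 / 1534 = 0.9780

97.8 %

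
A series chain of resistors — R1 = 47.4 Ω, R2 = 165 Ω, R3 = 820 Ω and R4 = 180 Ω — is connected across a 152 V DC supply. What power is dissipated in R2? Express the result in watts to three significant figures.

2.59 W

Since the resistors are in series they all carry the loop current I = V/R_total; the power in any one is I²R.
R_total = 47.4 + 165 + 820 + 180 = 1212 Ω
I = V / R_total = 152 / 1212 = 0.1254 A
P_R2 = I² × R2 = (0.1254)² × 165 = 2.593 W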